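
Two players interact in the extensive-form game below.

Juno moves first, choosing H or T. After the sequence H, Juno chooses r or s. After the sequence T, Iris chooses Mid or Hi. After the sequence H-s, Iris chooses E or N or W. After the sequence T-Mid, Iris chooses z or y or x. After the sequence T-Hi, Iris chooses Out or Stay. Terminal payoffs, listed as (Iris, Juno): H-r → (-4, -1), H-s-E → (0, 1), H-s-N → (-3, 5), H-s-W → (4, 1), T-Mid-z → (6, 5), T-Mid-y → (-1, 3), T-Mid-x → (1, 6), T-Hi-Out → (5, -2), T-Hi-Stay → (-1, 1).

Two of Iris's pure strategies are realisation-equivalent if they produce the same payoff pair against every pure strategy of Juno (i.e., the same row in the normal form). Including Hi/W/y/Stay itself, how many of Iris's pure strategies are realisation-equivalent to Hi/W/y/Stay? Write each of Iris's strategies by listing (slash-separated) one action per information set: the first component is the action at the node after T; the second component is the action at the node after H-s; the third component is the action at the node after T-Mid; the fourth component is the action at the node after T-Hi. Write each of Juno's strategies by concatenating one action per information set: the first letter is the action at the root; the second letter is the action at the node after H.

3

Row for Hi/W/y/Stay (columns Hr, Hs, Tr, Ts): (-4,-1) (4,1) (-1,1) (-1,1).
Under Hi/W/y/Stay, Iris's choice at the node after T-Mid can never be reached regardless of what Juno does, so varying those choices leaves every outcome unchanged.
Holding the reachable choices fixed and varying the unreachable one freely already gives 3 equivalent strategies.
No other strategy reproduces this row, so those 3 are the full class: Hi/W/z/Stay, Hi/W/y/Stay, Hi/W/x/Stay.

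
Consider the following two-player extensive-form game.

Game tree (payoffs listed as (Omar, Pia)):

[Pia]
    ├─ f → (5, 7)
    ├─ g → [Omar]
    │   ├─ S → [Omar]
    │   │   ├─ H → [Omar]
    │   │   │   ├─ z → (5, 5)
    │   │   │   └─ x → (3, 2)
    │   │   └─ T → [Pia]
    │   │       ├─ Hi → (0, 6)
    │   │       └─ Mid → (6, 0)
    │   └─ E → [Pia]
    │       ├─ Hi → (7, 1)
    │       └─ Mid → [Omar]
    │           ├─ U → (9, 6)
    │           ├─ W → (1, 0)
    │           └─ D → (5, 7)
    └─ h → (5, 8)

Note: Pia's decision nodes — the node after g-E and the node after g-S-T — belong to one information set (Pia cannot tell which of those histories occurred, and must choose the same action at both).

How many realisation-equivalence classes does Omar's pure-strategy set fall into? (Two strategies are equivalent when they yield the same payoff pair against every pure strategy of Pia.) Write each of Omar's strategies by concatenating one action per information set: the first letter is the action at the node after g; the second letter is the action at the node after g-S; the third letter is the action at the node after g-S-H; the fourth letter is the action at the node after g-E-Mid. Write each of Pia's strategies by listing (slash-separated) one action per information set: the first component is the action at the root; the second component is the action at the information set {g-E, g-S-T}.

6

Omar has 24 pure strategies: SHzU, SHzW, SHzD, SHxU, SHxW, SHxD, STzU, STzW, STzD, STxU, STxW, STxD, EHzU, EHzW, EHzD, EHxU, EHxW, EHxD, ETzU, ETzW, ETzD, ETxU, ETxW, ETxD. Columns: f/Hi, f/Mid, g/Hi, g/Mid, h/Hi, h/Mid.
{SHzU, SHzW, SHzD} → row (5,7) (5,7) (5,5) (5,5) (5,8) (5,8)
{SHxU, SHxW, SHxD} → row (5,7) (5,7) (3,2) (3,2) (5,8) (5,8)
{STzU, STzW, STzD, STxU, STxW, STxD} → row (5,7) (5,7) (0,6) (6,0) (5,8) (5,8)
{EHzU, EHxU, ETzU, ETxU} → row (5,7) (5,7) (7,1) (9,6) (5,8) (5,8)
{EHzW, EHxW, ETzW, ETxW} → row (5,7) (5,7) (7,1) (1,0) (5,8) (5,8)
{EHzD, EHxD, ETzD, ETxD} → row (5,7) (5,7) (7,1) (5,7) (5,8) (5,8)
That's 6 distinct rows out of 24 strategies.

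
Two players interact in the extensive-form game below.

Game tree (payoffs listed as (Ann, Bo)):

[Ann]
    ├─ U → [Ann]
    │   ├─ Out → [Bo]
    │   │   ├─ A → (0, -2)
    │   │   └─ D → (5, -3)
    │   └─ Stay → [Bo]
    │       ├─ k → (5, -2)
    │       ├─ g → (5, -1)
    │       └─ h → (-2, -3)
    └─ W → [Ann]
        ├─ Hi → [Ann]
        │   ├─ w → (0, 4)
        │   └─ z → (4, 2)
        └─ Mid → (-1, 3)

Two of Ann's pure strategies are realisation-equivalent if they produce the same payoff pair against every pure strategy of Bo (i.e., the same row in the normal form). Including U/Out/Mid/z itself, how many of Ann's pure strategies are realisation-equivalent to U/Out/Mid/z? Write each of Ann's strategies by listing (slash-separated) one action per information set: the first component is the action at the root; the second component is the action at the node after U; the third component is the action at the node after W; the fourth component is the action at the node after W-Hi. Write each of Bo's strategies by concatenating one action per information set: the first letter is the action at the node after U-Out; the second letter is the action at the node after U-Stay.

4

Row for U/Out/Mid/z (columns Ak, Ag, Ah, Dk, Dg, Dh): (0,-2) (0,-2) (0,-2) (5,-3) (5,-3) (5,-3).
Under U/Out/Mid/z, Ann's choice at the node after W and at the node after W-Hi can never be reached regardless of what Bo does, so varying those choices leaves every outcome unchanged.
Holding the reachable choices fixed and varying the unreachable ones freely already gives 2 × 2 = 4 equivalent strategies.
No other strategy reproduces this row, so those 4 are the full class: U/Out/Hi/w, U/Out/Hi/z, U/Out/Mid/w, U/Out/Mid/z.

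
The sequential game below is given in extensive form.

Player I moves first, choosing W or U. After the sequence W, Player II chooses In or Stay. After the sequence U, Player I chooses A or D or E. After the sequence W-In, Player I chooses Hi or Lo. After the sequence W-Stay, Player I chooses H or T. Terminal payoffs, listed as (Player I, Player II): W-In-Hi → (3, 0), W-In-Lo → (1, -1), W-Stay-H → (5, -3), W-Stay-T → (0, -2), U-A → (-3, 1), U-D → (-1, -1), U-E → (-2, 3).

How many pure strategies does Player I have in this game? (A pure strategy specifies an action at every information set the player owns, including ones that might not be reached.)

24

Player I owns the root with actions {W, U} — two choices.
Player I owns the node after U with actions {A, D, E} — three choices.
Player I owns the node after W-In with actions {Hi, Lo} — two choices.
Player I owns the node after W-Stay with actions {H, T} — two choices.
A pure strategy fixes one action at each information set independently, so the count is the product 2 × 3 × 2 × 2 = 24.
(For reference, Player II has 2 pure strategies, giving a 24×2 normal-form matrix.)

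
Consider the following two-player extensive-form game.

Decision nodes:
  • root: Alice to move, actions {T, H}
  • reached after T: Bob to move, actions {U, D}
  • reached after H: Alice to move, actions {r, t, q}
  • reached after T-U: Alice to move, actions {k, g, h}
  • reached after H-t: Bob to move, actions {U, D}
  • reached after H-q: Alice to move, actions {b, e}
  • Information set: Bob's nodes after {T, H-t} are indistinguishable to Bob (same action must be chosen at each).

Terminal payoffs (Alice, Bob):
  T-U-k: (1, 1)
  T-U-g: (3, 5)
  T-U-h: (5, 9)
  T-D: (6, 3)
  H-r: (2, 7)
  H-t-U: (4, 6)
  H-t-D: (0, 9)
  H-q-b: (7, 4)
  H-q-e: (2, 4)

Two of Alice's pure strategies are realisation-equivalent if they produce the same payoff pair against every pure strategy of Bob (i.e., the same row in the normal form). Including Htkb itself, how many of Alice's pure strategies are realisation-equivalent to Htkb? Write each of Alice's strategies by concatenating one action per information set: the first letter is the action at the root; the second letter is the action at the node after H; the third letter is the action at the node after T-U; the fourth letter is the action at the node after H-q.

Row for Htkb (columns U, D): (4,6) (0,9).
Under Htkb, Alice's choice at the node after T-U and at the node after H-q can never be reached regardless of what Bob does, so varying those choices leaves every outcome unchanged.
Holding the reachable choices fixed and varying the unreachable ones freely already gives 3 × 2 = 6 equivalent strategies.
No other strategy reproduces this row, so those 6 are the full class: Htkb, Htke, Htgb, Htge, Hthb, Hthe.

6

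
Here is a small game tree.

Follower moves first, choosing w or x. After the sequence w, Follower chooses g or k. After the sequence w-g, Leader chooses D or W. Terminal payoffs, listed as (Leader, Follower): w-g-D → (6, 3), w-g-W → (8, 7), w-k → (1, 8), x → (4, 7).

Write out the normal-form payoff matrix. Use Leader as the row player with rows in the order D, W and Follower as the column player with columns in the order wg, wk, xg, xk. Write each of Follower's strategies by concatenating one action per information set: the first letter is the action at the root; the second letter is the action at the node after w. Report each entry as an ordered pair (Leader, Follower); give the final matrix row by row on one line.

           wg       wk       xg       xk
   D    (6,3)    (1,8)    (4,7)    (4,7)
   W    (8,7)    (1,8)    (4,7)    (4,7)

D: (6,3) (1,8) (4,7) (4,7) | W: (8,7) (1,8) (4,7) (4,7)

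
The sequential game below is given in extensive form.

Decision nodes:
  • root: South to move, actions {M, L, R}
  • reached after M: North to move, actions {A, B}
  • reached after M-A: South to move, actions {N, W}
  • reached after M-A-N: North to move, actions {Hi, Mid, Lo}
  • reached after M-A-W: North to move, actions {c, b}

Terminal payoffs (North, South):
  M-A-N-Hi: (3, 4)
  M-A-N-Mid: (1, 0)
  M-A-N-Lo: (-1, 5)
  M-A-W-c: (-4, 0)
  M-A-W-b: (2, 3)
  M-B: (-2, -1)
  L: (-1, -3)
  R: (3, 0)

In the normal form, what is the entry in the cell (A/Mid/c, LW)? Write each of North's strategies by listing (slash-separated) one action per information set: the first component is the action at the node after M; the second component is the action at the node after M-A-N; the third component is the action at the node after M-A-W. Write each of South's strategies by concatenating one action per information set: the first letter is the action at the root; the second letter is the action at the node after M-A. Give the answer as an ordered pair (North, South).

Trace the play path from the root:
  South plays L
→ terminal payoff (-1, -3).
(North's choice at the node after M is never reached on this path, so it doesn't affect the outcome.)

(-1, -3)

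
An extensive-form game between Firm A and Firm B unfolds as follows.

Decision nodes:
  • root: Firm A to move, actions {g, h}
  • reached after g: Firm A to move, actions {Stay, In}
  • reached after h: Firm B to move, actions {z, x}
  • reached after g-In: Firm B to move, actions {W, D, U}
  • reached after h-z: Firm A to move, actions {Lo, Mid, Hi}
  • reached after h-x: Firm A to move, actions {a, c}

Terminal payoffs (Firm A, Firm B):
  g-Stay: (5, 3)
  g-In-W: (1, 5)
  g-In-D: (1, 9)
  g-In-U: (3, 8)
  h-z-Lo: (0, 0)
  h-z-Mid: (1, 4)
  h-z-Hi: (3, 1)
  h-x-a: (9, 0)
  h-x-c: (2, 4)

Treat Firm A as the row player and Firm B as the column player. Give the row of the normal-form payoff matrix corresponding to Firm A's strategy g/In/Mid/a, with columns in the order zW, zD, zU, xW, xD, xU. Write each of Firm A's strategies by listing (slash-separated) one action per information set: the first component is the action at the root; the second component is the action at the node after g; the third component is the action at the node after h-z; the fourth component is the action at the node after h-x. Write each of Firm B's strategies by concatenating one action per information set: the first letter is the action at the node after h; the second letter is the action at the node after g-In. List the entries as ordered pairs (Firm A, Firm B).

vs zW: Firm A plays g → Firm A plays In at [g] → Firm B plays W at [g-In] → (1, 5)
vs zD: Firm A plays g → Firm A plays In at [g] → Firm B plays D at [g-In] → (1, 9)
vs zU: Firm A plays g → Firm A plays In at [g] → Firm B plays U at [g-In] → (3, 8)
vs xW: Firm A plays g → Firm A plays In at [g] → Firm B plays W at [g-In] → (1, 5)
vs xD: Firm A plays g → Firm A plays In at [g] → Firm B plays D at [g-In] → (1, 9)
vs xU: Firm A plays g → Firm A plays In at [g] → Firm B plays U at [g-In] → (3, 8)

(1,5) (1,9) (3,8) (1,5) (1,9) (3,8)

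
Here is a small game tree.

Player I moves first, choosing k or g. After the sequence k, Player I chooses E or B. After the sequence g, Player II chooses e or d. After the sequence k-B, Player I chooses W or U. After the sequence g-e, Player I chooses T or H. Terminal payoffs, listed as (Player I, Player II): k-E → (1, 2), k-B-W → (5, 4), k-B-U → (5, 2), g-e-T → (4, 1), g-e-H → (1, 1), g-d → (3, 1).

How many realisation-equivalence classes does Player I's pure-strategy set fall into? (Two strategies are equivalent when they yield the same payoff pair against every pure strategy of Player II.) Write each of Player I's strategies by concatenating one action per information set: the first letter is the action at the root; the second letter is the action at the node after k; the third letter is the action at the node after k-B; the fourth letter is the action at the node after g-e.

Player I has 16 pure strategies: kEWT, kEWH, kEUT, kEUH, kBWT, kBWH, kBUT, kBUH, gEWT, gEWH, gEUT, gEUH, gBWT, gBWH, gBUT, gBUH. Columns: e, d.
{kEWT, kEWH, kEUT, kEUH} → row (1,2) (1,2)
{kBWT, kBWH} → row (5,4) (5,4)
{kBUT, kBUH} → row (5,2) (5,2)
{gEWT, gEUT, gBWT, gBUT} → row (4,1) (3,1)
{gEWH, gEUH, gBWH, gBUH} → row (1,1) (3,1)
That's 5 distinct rows out of 16 strategies.

5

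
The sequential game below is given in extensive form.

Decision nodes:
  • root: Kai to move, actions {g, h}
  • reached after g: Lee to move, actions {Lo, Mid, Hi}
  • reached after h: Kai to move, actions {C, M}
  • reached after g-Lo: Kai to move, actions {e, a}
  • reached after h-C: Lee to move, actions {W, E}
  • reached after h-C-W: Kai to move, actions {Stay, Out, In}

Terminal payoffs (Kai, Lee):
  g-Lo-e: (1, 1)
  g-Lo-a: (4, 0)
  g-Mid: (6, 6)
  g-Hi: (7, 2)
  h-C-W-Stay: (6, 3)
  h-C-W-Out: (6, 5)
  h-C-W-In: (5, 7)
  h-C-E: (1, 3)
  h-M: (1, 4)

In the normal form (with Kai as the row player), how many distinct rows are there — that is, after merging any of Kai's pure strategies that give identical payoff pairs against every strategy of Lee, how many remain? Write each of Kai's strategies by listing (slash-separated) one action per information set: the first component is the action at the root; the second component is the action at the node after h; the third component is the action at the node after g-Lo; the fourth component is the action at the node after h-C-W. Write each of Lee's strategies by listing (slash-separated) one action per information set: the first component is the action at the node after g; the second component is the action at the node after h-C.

6

Kai has 24 pure strategies: g/C/e/Stay, g/C/e/Out, g/C/e/In, g/C/a/Stay, g/C/a/Out, g/C/a/In, g/M/e/Stay, g/M/e/Out, g/M/e/In, g/M/a/Stay, g/M/a/Out, g/M/a/In, h/C/e/Stay, h/C/e/Out, h/C/e/In, h/C/a/Stay, h/C/a/Out, h/C/a/In, h/M/e/Stay, h/M/e/Out, h/M/e/In, h/M/a/Stay, h/M/a/Out, h/M/a/In. Columns: Lo/W, Lo/E, Mid/W, Mid/E, Hi/W, Hi/E.
{g/C/e/Stay, g/C/e/Out, g/C/e/In, g/M/e/Stay, g/M/e/Out, g/M/e/In} → row (1,1) (1,1) (6,6) (6,6) (7,2) (7,2)
{g/C/a/Stay, g/C/a/Out, g/C/a/In, g/M/a/Stay, g/M/a/Out, g/M/a/In} → row (4,0) (4,0) (6,6) (6,6) (7,2) (7,2)
{h/C/e/Stay, h/C/a/Stay} → row (6,3) (1,3) (6,3) (1,3) (6,3) (1,3)
{h/C/e/Out, h/C/a/Out} → row (6,5) (1,3) (6,5) (1,3) (6,5) (1,3)
{h/C/e/In, h/C/a/In} → row (5,7) (1,3) (5,7) (1,3) (5,7) (1,3)
{h/M/e/Stay, h/M/e/Out, h/M/e/In, h/M/a/Stay, h/M/a/Out, h/M/a/In} → row (1,4) (1,4) (1,4) (1,4) (1,4) (1,4)
That's 6 distinct rows out of 24 strategies.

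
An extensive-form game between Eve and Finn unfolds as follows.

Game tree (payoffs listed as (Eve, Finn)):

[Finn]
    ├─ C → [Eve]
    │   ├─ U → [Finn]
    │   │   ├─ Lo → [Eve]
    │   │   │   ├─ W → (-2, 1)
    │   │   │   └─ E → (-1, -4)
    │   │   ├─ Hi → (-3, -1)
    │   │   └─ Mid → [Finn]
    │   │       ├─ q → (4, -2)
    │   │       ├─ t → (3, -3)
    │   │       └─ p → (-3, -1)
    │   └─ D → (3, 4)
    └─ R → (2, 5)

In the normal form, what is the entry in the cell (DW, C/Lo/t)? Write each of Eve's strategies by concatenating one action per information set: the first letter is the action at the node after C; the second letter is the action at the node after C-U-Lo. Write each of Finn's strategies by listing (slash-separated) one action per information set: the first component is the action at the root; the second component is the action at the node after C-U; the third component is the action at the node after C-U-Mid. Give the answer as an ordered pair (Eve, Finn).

(3, 4)

Trace the play path from the root:
  Finn plays C
  Eve plays D at [C]
→ terminal payoff (3, 4).
(Eve's choice at the node after C-U-Lo is never reached on this path, so it doesn't affect the outcome.)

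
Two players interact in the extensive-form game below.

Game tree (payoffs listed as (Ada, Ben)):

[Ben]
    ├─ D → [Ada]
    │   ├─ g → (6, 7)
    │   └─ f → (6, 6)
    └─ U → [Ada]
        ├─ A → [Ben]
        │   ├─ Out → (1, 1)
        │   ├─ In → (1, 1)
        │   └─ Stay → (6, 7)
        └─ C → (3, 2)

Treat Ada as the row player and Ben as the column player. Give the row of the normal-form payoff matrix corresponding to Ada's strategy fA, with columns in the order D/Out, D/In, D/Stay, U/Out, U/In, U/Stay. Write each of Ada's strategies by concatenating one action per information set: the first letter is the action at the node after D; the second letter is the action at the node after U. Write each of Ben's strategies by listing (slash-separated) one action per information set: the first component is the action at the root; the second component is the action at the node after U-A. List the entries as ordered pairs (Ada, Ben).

vs D/Out: Ben plays D → Ada plays f at [D] → (6, 6)
vs D/In: Ben plays D → Ada plays f at [D] → (6, 6)
vs D/Stay: Ben plays D → Ada plays f at [D] → (6, 6)
vs U/Out: Ben plays U → Ada plays A at [U] → Ben plays Out at [U-A] → (1, 1)
vs U/In: Ben plays U → Ada plays A at [U] → Ben plays In at [U-A] → (1, 1)
vs U/Stay: Ben plays U → Ada plays A at [U] → Ben plays Stay at [U-A] → (6, 7)

(6,6) (6,6) (6,6) (1,1) (1,1) (6,7)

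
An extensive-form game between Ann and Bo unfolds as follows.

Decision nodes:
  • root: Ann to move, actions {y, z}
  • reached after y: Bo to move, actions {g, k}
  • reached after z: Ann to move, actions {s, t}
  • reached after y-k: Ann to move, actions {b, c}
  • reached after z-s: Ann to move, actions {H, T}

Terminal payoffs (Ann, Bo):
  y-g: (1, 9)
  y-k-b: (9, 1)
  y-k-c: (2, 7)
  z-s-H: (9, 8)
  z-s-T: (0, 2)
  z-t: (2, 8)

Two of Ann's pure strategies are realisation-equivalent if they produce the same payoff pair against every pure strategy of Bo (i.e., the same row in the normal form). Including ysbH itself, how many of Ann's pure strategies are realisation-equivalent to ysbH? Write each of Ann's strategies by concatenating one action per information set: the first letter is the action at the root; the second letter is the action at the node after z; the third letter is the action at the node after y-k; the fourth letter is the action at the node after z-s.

Row for ysbH (columns g, k): (1,9) (9,1).
Under ysbH, Ann's choice at the node after z and at the node after z-s can never be reached regardless of what Bo does, so varying those choices leaves every outcome unchanged.
Holding the reachable choices fixed and varying the unreachable ones freely already gives 2 × 2 = 4 equivalent strategies.
No other strategy reproduces this row, so those 4 are the full class: ysbH, ysbT, ytbH, ytbT.

4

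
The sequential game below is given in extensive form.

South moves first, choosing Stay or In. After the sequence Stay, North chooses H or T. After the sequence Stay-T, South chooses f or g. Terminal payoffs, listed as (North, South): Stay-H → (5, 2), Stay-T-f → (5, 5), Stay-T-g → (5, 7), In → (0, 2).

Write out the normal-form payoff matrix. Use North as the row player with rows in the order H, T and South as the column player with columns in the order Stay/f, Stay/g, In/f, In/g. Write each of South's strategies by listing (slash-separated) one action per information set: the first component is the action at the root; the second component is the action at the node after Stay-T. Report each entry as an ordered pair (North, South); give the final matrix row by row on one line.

H: (5,2) (5,2) (0,2) (0,2) | T: (5,5) (5,7) (0,2) (0,2)

       Stay/f   Stay/g     In/f     In/g
   H    (5,2)    (5,2)    (0,2)    (0,2)
   T    (5,5)    (5,7)    (0,2)    (0,2)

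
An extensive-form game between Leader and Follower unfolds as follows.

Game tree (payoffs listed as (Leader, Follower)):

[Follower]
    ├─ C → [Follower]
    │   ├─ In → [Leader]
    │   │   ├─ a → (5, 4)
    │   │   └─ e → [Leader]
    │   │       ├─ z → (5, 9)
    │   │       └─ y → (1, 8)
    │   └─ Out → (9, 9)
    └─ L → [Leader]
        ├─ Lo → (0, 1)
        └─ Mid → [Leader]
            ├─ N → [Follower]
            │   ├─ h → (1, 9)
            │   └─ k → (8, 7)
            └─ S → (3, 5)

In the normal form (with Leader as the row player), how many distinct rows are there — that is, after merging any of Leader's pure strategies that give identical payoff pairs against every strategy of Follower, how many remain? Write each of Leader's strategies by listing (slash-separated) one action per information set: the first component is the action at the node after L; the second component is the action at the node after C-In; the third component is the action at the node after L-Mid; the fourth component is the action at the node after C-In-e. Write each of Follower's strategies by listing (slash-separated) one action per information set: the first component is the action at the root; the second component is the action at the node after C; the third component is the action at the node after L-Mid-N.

9

Leader has 16 pure strategies: Lo/a/N/z, Lo/a/N/y, Lo/a/S/z, Lo/a/S/y, Lo/e/N/z, Lo/e/N/y, Lo/e/S/z, Lo/e/S/y, Mid/a/N/z, Mid/a/N/y, Mid/a/S/z, Mid/a/S/y, Mid/e/N/z, Mid/e/N/y, Mid/e/S/z, Mid/e/S/y. Columns: C/In/h, C/In/k, C/Out/h, C/Out/k, L/In/h, L/In/k, L/Out/h, L/Out/k.
{Lo/a/N/z, Lo/a/N/y, Lo/a/S/z, Lo/a/S/y} → row (5,4) (5,4) (9,9) (9,9) (0,1) (0,1) (0,1) (0,1)
{Lo/e/N/z, Lo/e/S/z} → row (5,9) (5,9) (9,9) (9,9) (0,1) (0,1) (0,1) (0,1)
{Lo/e/N/y, Lo/e/S/y} → row (1,8) (1,8) (9,9) (9,9) (0,1) (0,1) (0,1) (0,1)
{Mid/a/N/z, Mid/a/N/y} → row (5,4) (5,4) (9,9) (9,9) (1,9) (8,7) (1,9) (8,7)
{Mid/a/S/z, Mid/a/S/y} → row (5,4) (5,4) (9,9) (9,9) (3,5) (3,5) (3,5) (3,5)
{Mid/e/N/z} → row (5,9) (5,9) (9,9) (9,9) (1,9) (8,7) (1,9) (8,7)
{Mid/e/N/y} → row (1,8) (1,8) (9,9) (9,9) (1,9) (8,7) (1,9) (8,7)
{Mid/e/S/z} → row (5,9) (5,9) (9,9) (9,9) (3,5) (3,5) (3,5) (3,5)
{Mid/e/S/y} → row (1,8) (1,8) (9,9) (9,9) (3,5) (3,5) (3,5) (3,5)
That's 9 distinct rows out of 16 strategies.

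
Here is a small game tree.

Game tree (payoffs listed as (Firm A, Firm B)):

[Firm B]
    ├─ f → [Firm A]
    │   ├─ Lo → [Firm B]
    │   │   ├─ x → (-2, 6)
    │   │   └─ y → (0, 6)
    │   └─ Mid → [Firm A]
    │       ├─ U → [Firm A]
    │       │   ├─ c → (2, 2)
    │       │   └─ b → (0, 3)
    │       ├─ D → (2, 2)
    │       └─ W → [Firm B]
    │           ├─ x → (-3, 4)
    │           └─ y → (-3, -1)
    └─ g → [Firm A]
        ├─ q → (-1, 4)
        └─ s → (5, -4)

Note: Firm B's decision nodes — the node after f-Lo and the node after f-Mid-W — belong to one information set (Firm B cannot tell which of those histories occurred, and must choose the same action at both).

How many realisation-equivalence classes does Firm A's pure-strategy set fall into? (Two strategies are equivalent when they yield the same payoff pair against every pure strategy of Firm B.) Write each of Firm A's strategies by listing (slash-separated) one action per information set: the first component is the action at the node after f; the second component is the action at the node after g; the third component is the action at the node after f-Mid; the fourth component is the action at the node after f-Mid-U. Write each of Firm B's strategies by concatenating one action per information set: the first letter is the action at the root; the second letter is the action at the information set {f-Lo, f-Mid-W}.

Firm A has 24 pure strategies: Lo/q/U/c, Lo/q/U/b, Lo/q/D/c, Lo/q/D/b, Lo/q/W/c, Lo/q/W/b, Lo/s/U/c, Lo/s/U/b, Lo/s/D/c, Lo/s/D/b, Lo/s/W/c, Lo/s/W/b, Mid/q/U/c, Mid/q/U/b, Mid/q/D/c, Mid/q/D/b, Mid/q/W/c, Mid/q/W/b, Mid/s/U/c, Mid/s/U/b, Mid/s/D/c, Mid/s/D/b, Mid/s/W/c, Mid/s/W/b. Columns: fx, fy, gx, gy.
{Lo/q/U/c, Lo/q/U/b, Lo/q/D/c, Lo/q/D/b, Lo/q/W/c, Lo/q/W/b} → row (-2,6) (0,6) (-1,4) (-1,4)
{Lo/s/U/c, Lo/s/U/b, Lo/s/D/c, Lo/s/D/b, Lo/s/W/c, Lo/s/W/b} → row (-2,6) (0,6) (5,-4) (5,-4)
{Mid/q/U/c, Mid/q/D/c, Mid/q/D/b} → row (2,2) (2,2) (-1,4) (-1,4)
{Mid/q/U/b} → row (0,3) (0,3) (-1,4) (-1,4)
{Mid/q/W/c, Mid/q/W/b} → row (-3,4) (-3,-1) (-1,4) (-1,4)
{Mid/s/U/c, Mid/s/D/c, Mid/s/D/b} → row (2,2) (2,2) (5,-4) (5,-4)
{Mid/s/U/b} → row (0,3) (0,3) (5,-4) (5,-4)
{Mid/s/W/c, Mid/s/W/b} → row (-3,4) (-3,-1) (5,-4) (5,-4)
That's 8 distinct rows out of 24 strategies.

8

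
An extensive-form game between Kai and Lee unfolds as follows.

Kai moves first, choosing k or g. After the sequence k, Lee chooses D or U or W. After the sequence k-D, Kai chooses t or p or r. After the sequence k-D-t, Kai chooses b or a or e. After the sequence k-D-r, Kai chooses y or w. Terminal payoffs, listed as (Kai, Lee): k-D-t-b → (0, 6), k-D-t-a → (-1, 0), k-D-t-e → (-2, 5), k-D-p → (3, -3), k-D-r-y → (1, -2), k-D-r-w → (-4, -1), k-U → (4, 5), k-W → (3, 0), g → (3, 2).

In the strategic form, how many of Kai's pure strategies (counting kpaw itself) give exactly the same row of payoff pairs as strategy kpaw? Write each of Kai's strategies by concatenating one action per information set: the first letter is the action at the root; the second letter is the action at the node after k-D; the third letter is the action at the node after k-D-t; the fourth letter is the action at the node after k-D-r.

6

Row for kpaw (columns D, U, W): (3,-3) (4,5) (3,0).
Under kpaw, Kai's choice at the node after k-D-t and at the node after k-D-r can never be reached regardless of what Lee does, so varying those choices leaves every outcome unchanged.
Holding the reachable choices fixed and varying the unreachable ones freely already gives 3 × 2 = 6 equivalent strategies.
No other strategy reproduces this row, so those 6 are the full class: kpby, kpbw, kpay, kpaw, kpey, kpew.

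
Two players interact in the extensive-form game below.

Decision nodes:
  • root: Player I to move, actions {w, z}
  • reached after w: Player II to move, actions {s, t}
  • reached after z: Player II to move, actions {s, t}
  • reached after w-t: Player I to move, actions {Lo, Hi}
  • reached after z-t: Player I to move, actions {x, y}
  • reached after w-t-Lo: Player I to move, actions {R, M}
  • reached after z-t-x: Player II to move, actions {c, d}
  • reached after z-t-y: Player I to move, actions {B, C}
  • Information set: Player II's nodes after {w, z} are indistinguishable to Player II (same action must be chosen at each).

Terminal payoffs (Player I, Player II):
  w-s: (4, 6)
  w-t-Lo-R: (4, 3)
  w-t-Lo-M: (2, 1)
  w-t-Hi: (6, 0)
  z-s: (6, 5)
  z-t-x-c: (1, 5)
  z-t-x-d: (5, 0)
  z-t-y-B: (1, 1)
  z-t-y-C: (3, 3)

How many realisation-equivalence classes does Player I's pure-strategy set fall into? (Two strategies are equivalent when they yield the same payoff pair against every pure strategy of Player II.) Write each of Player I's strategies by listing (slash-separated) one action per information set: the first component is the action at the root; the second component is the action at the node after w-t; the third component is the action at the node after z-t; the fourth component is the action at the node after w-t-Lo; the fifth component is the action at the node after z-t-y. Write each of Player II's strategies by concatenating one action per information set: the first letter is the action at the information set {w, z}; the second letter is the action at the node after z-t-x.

Player I has 32 pure strategies: w/Lo/x/R/B, w/Lo/x/R/C, w/Lo/x/M/B, w/Lo/x/M/C, w/Lo/y/R/B, w/Lo/y/R/C, w/Lo/y/M/B, w/Lo/y/M/C, w/Hi/x/R/B, w/Hi/x/R/C, w/Hi/x/M/B, w/Hi/x/M/C, w/Hi/y/R/B, w/Hi/y/R/C, w/Hi/y/M/B, w/Hi/y/M/C, z/Lo/x/R/B, z/Lo/x/R/C, z/Lo/x/M/B, z/Lo/x/M/C, z/Lo/y/R/B, z/Lo/y/R/C, z/Lo/y/M/B, z/Lo/y/M/C, z/Hi/x/R/B, z/Hi/x/R/C, z/Hi/x/M/B, z/Hi/x/M/C, z/Hi/y/R/B, z/Hi/y/R/C, z/Hi/y/M/B, z/Hi/y/M/C. Columns: sc, sd, tc, td.
{w/Lo/x/R/B, w/Lo/x/R/C, w/Lo/y/R/B, w/Lo/y/R/C} → row (4,6) (4,6) (4,3) (4,3)
{w/Lo/x/M/B, w/Lo/x/M/C, w/Lo/y/M/B, w/Lo/y/M/C} → row (4,6) (4,6) (2,1) (2,1)
{w/Hi/x/R/B, w/Hi/x/R/C, w/Hi/x/M/B, w/Hi/x/M/C, w/Hi/y/R/B, w/Hi/y/R/C, w/Hi/y/M/B, w/Hi/y/M/C} → row (4,6) (4,6) (6,0) (6,0)
{z/Lo/x/R/B, z/Lo/x/R/C, z/Lo/x/M/B, z/Lo/x/M/C, z/Hi/x/R/B, z/Hi/x/R/C, z/Hi/x/M/B, z/Hi/x/M/C} → row (6,5) (6,5) (1,5) (5,0)
{z/Lo/y/R/B, z/Lo/y/M/B, z/Hi/y/R/B, z/Hi/y/M/B} → row (6,5) (6,5) (1,1) (1,1)
{z/Lo/y/R/C, z/Lo/y/M/C, z/Hi/y/R/C, z/Hi/y/M/C} → row (6,5) (6,5) (3,3) (3,3)
That's 6 distinct rows out of 32 strategies.

6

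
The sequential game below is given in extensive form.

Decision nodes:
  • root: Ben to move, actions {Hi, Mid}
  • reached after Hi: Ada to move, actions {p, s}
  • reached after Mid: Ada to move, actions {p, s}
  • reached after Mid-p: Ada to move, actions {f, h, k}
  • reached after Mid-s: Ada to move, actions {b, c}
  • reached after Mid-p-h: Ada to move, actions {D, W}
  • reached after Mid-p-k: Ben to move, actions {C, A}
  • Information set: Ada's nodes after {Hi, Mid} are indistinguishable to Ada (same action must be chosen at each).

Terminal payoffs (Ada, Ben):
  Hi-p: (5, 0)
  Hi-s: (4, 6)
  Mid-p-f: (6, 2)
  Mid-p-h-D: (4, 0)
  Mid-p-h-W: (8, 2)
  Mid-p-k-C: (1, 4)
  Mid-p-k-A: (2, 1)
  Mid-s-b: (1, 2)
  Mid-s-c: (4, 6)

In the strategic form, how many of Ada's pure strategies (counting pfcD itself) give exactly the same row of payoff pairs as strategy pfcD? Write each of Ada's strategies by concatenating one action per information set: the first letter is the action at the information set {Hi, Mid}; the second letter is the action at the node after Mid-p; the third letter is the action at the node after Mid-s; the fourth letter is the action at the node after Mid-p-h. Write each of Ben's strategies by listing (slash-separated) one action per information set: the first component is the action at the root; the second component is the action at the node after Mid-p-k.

4

Row for pfcD (columns Hi/C, Hi/A, Mid/C, Mid/A): (5,0) (5,0) (6,2) (6,2).
Under pfcD, Ada's choice at the node after Mid-s and at the node after Mid-p-h can never be reached regardless of what Ben does, so varying those choices leaves every outcome unchanged.
Holding the reachable choices fixed and varying the unreachable ones freely already gives 2 × 2 = 4 equivalent strategies.
No other strategy reproduces this row, so those 4 are the full class: pfbD, pfbW, pfcD, pfcW.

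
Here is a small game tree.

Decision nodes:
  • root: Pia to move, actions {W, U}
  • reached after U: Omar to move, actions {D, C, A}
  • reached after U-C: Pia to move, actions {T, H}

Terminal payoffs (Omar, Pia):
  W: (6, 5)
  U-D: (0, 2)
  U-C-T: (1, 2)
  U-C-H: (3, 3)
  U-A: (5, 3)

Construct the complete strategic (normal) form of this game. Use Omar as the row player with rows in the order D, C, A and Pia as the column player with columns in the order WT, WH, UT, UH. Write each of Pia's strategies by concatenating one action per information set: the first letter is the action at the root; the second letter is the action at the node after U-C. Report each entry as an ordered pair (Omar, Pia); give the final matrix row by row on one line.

           WT       WH       UT       UH
   D    (6,5)    (6,5)    (0,2)    (0,2)
   C    (6,5)    (6,5)    (1,2)    (3,3)
   A    (6,5)    (6,5)    (5,3)    (5,3)

D: (6,5) (6,5) (0,2) (0,2) | C: (6,5) (6,5) (1,2) (3,3) | A: (6,5) (6,5) (5,3) (5,3)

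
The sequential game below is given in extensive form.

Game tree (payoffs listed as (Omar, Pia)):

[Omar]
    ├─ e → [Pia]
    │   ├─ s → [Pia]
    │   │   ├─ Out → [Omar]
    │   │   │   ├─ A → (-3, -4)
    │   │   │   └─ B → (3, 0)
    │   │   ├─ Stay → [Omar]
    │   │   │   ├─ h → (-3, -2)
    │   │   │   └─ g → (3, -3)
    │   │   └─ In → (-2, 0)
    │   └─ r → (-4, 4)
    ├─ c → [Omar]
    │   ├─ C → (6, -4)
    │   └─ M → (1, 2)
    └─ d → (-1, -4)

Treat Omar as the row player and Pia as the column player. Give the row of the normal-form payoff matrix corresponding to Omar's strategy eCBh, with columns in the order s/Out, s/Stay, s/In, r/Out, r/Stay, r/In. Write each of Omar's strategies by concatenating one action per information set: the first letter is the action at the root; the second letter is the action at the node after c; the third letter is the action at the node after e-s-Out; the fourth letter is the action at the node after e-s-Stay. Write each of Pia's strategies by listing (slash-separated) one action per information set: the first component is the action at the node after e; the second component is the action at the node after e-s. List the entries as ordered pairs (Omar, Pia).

vs s/Out: Omar plays e → Pia plays s at [e] → Pia plays Out at [e-s] → Omar plays B at [e-s-Out] → (3, 0)
vs s/Stay: Omar plays e → Pia plays s at [e] → Pia plays Stay at [e-s] → Omar plays h at [e-s-Stay] → (-3, -2)
vs s/In: Omar plays e → Pia plays s at [e] → Pia plays In at [e-s] → (-2, 0)
vs r/Out: Omar plays e → Pia plays r at [e] → (-4, 4)
vs r/Stay: Omar plays e → Pia plays r at [e] → (-4, 4)
vs r/In: Omar plays e → Pia plays r at [e] → (-4, 4)

(3,0) (-3,-2) (-2,0) (-4,4) (-4,4) (-4,4)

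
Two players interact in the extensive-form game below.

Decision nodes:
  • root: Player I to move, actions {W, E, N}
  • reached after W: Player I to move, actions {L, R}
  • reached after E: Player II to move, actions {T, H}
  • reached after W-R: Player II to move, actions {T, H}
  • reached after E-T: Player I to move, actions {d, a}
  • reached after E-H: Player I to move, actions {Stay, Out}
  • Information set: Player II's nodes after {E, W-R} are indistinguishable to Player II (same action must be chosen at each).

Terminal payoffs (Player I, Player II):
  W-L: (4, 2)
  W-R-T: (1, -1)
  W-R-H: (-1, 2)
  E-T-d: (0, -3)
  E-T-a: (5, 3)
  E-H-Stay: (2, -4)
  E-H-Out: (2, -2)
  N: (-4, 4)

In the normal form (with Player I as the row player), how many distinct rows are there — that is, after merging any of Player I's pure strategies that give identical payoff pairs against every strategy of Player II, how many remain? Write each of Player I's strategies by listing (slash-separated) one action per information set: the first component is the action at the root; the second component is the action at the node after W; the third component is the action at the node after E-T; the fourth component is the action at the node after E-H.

Player I has 24 pure strategies: W/L/d/Stay, W/L/d/Out, W/L/a/Stay, W/L/a/Out, W/R/d/Stay, W/R/d/Out, W/R/a/Stay, W/R/a/Out, E/L/d/Stay, E/L/d/Out, E/L/a/Stay, E/L/a/Out, E/R/d/Stay, E/R/d/Out, E/R/a/Stay, E/R/a/Out, N/L/d/Stay, N/L/d/Out, N/L/a/Stay, N/L/a/Out, N/R/d/Stay, N/R/d/Out, N/R/a/Stay, N/R/a/Out. Columns: T, H.
{W/L/d/Stay, W/L/d/Out, W/L/a/Stay, W/L/a/Out} → row (4,2) (4,2)
{W/R/d/Stay, W/R/d/Out, W/R/a/Stay, W/R/a/Out} → row (1,-1) (-1,2)
{E/L/d/Stay, E/R/d/Stay} → row (0,-3) (2,-4)
{E/L/d/Out, E/R/d/Out} → row (0,-3) (2,-2)
{E/L/a/Stay, E/R/a/Stay} → row (5,3) (2,-4)
{E/L/a/Out, E/R/a/Out} → row (5,3) (2,-2)
{N/L/d/Stay, N/L/d/Out, N/L/a/Stay, N/L/a/Out, N/R/d/Stay, N/R/d/Out, N/R/a/Stay, N/R/a/Out} → row (-4,4) (-4,4)
That's 7 distinct rows out of 24 strategies.

7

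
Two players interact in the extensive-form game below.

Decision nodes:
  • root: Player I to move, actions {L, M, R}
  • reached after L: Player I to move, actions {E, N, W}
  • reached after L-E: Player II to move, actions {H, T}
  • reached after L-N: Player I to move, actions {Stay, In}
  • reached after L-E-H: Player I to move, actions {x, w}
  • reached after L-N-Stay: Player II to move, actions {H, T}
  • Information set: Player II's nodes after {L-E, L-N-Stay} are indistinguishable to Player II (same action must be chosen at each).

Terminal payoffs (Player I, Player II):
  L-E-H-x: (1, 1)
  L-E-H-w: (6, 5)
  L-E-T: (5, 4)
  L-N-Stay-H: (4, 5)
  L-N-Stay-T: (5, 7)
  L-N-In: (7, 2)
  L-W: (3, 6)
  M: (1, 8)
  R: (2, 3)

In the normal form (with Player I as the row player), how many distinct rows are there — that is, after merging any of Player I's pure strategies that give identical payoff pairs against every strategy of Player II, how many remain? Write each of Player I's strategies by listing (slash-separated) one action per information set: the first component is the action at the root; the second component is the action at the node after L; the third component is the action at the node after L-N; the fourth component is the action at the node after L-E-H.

7

Player I has 36 pure strategies: L/E/Stay/x, L/E/Stay/w, L/E/In/x, L/E/In/w, L/N/Stay/x, L/N/Stay/w, L/N/In/x, L/N/In/w, L/W/Stay/x, L/W/Stay/w, L/W/In/x, L/W/In/w, M/E/Stay/x, M/E/Stay/w, M/E/In/x, M/E/In/w, M/N/Stay/x, M/N/Stay/w, M/N/In/x, M/N/In/w, M/W/Stay/x, M/W/Stay/w, M/W/In/x, M/W/In/w, R/E/Stay/x, R/E/Stay/w, R/E/In/x, R/E/In/w, R/N/Stay/x, R/N/Stay/w, R/N/In/x, R/N/In/w, R/W/Stay/x, R/W/Stay/w, R/W/In/x, R/W/In/w. Columns: H, T.
{L/E/Stay/x, L/E/In/x} → row (1,1) (5,4)
{L/E/Stay/w, L/E/In/w} → row (6,5) (5,4)
{L/N/Stay/x, L/N/Stay/w} → row (4,5) (5,7)
{L/N/In/x, L/N/In/w} → row (7,2) (7,2)
{L/W/Stay/x, L/W/Stay/w, L/W/In/x, L/W/In/w} → row (3,6) (3,6)
{M/E/Stay/x, M/E/Stay/w, M/E/In/x, M/E/In/w, M/N/Stay/x, M/N/Stay/w, M/N/In/x, M/N/In/w, M/W/Stay/x, M/W/Stay/w, M/W/In/x, M/W/In/w} → row (1,8) (1,8)
{R/E/Stay/x, R/E/Stay/w, R/E/In/x, R/E/In/w, R/N/Stay/x, R/N/Stay/w, R/N/In/x, R/N/In/w, R/W/Stay/x, R/W/Stay/w, R/W/In/x, R/W/In/w} → row (2,3) (2,3)
That's 7 distinct rows out of 36 strategies.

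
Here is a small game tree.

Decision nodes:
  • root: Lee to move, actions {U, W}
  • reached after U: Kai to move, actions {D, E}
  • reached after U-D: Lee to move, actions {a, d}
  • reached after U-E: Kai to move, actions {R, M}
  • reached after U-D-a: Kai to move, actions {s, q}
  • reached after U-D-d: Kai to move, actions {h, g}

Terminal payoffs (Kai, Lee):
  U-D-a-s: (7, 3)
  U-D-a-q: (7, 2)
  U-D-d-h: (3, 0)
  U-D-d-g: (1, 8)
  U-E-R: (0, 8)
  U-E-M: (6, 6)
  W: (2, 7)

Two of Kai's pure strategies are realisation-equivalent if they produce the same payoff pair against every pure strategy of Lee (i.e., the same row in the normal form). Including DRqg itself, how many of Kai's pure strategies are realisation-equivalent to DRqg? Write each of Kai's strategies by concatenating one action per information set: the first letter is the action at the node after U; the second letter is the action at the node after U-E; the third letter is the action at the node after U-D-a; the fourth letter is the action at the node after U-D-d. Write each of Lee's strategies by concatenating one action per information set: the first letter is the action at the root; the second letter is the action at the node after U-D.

2

Row for DRqg (columns Ua, Ud, Wa, Wd): (7,2) (1,8) (2,7) (2,7).
Under DRqg, Kai's choice at the node after U-E can never be reached regardless of what Lee does, so varying those choices leaves every outcome unchanged.
Holding the reachable choices fixed and varying the unreachable one freely already gives 2 equivalent strategies.
No other strategy reproduces this row, so those 2 are the full class: DRqg, DMqg.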